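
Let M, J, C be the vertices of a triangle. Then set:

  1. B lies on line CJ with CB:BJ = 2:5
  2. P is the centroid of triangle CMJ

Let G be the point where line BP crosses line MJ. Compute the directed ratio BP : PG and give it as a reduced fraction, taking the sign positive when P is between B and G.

BP:PG = 8/7

Work in coordinates with M = (0, 0), J = (1, 0), C = (0, 1).
1. B lies on line CJ with CB:BJ = 2:5 ⇒ B = (2/7, 5/7)
2. P is the centroid of triangle CMJ ⇒ P = (1/3, 1/3)
line BP meets MJ at G = (3/8, 0)
P = B + t·(G−B) with t = 8/15, so BP:PG = 8/15:7/15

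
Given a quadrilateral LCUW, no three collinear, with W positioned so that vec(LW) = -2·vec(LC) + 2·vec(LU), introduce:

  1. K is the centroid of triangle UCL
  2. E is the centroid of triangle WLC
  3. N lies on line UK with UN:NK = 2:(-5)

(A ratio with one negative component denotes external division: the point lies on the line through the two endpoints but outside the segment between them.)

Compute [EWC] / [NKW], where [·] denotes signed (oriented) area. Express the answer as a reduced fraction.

Set L = (0, 0), C = (1, 0), U = (0, 1), W = (-2, 2); any affine frame gives the same invariant.
1. K is the centroid of triangle UCL ⇒ K = (1/3, 1/3)
2. E is the centroid of triangle WLC ⇒ E = (-1/3, 2/3)
3. N lies on line UK with UN:NK = 2:(-5) ⇒ N = (-2/9, 13/9)
2·[EWC] = -2/3, 2·[NKW] = -5/3
[EWC]:[NKW] = -2/3:-5/3 = 2/5

[EWC]:[NKW] = 2/5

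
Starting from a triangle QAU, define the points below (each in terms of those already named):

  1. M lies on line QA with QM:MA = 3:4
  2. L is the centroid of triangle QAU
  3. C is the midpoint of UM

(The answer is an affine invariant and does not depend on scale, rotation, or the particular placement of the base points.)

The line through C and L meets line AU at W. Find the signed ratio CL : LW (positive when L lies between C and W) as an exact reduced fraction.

CL:LW = -1/7

Choose coordinates Q = (0, 0), A = (1, 0), U = (0, 1).
1. M lies on line QA with QM:MA = 3:4 ⇒ M = (3/7, 0)
2. L is the centroid of triangle QAU ⇒ L = (1/3, 1/3)
3. C is the midpoint of UM ⇒ C = (3/14, 1/2)
line CL meets AU at W = (-1/2, 3/2)
L = C + t·(W−C) with t = -1/6, so CL:LW = -1/6:7/6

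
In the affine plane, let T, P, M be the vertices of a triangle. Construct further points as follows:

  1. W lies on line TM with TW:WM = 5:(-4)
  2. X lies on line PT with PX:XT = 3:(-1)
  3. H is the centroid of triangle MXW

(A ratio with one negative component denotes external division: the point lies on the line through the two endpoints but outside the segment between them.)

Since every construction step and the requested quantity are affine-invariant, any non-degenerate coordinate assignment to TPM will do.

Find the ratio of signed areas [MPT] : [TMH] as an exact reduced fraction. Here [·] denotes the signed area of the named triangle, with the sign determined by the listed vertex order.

[MPT]:[TMH] = -6

Assign T = (0, 0), P = (1, 0), M = (0, 1) — the answer is frame-independent, so this choice is without loss of generality.
1. W lies on line TM with TW:WM = 5:(-4) ⇒ W = (0, 5)
2. X lies on line PT with PX:XT = 3:(-1) ⇒ X = (-1/2, 0)
3. H is the centroid of triangle MXW ⇒ H = (-1/6, 2)
2·[MPT] = -1, 2·[TMH] = 1/6
[MPT]:[TMH] = -1:1/6 = -6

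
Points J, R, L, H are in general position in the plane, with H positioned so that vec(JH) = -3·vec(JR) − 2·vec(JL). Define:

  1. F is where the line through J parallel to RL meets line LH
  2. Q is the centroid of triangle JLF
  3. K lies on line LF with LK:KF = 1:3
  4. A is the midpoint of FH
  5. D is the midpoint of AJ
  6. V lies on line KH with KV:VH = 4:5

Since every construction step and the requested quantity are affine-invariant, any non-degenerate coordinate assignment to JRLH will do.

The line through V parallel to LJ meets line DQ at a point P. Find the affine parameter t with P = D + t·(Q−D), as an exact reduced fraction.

t = -38/51

Choose coordinates J = (0, 0), R = (1, 0), L = (0, 1), H = (-3, -2).
1. F is where the line through J parallel to RL meets line LH ⇒ F = (-1/2, 1/2)
2. Q is the centroid of triangle JLF ⇒ Q = (-1/6, 1/2)
3. K lies on line LF with LK:KF = 1:3 ⇒ K = (-1/8, 7/8)
4. A is the midpoint of FH ⇒ A = (-7/4, -3/4)
5. D is the midpoint of AJ ⇒ D = (-7/8, -3/8)
6. V lies on line KH with KV:VH = 4:5 ⇒ V = (-101/72, -29/72)
through V parallel to LJ: direction (0, -1); meets DQ at P = (-101/72, -419/408)
P = D + t·(Q−D) with t = -38/51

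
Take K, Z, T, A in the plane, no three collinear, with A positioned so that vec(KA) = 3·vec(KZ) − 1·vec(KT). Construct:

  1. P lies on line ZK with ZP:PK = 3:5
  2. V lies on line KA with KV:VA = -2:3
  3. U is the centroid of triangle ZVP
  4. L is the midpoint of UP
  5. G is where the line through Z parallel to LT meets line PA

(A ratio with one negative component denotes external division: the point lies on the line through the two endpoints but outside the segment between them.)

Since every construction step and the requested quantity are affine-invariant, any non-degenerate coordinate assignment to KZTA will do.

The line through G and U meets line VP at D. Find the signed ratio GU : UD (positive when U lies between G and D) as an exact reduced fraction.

Work in coordinates with K = (0, 0), Z = (1, 0), T = (0, 1), A = (3, -1).
1. P lies on line ZK with ZP:PK = 3:5 ⇒ P = (5/8, 0)
2. V lies on line KA with KV:VA = -2:3 ⇒ V = (-6, 2)
3. U is the centroid of triangle ZVP ⇒ U = (-35/24, 2/3)
4. L is the midpoint of UP ⇒ L = (-5/12, 1/3)
5. G is where the line through Z parallel to LT meets line PA ⇒ G = (59/64, -1/8)
line GU meets VP at D = (-57/248, 8/31)
U = G + t·(D−G) with t = 31/15, so GU:UD = 31/15:-16/15

GU:UD = -31/16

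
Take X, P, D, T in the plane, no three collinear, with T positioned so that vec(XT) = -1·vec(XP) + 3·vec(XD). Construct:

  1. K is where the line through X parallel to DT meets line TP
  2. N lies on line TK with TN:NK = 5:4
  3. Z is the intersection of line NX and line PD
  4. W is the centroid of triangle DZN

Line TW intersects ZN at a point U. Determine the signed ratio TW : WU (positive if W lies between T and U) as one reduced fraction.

Choose coordinates X = (0, 0), P = (1, 0), D = (0, 1), T = (-1, 3).
1. K is where the line through X parallel to DT meets line TP ⇒ K = (-3, 6)
2. N lies on line TK with TN:NK = 5:4 ⇒ N = (-19/9, 14/3)
3. Z is the intersection of line NX and line PD ⇒ Z = (-19/23, 42/23)
4. W is the centroid of triangle DZN ⇒ W = (-608/621, 517/207)
line TW meets ZN at U = (-133/138, 49/23)
W = T + t·(U−T) with t = 26/45, so TW:WU = 26/45:19/45

TW:WU = 26/19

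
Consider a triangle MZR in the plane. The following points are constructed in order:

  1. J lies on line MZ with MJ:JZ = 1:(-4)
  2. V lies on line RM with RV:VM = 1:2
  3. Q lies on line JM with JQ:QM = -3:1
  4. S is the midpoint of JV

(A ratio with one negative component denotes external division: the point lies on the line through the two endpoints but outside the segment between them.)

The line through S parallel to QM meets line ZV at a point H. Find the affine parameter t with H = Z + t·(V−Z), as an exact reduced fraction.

t = 1/2

Set M = (0, 0), Z = (1, 0), R = (0, 1); any affine frame gives the same invariant.
1. J lies on line MZ with MJ:JZ = 1:(-4) ⇒ J = (-1/3, 0)
2. V lies on line RM with RV:VM = 1:2 ⇒ V = (0, 2/3)
3. Q lies on line JM with JQ:QM = -3:1 ⇒ Q = (1/6, 0)
4. S is the midpoint of JV ⇒ S = (-1/6, 1/3)
through S parallel to QM: direction (-1/6, 0); meets ZV at H = (1/2, 1/3)
H = Z + t·(V−Z) with t = 1/2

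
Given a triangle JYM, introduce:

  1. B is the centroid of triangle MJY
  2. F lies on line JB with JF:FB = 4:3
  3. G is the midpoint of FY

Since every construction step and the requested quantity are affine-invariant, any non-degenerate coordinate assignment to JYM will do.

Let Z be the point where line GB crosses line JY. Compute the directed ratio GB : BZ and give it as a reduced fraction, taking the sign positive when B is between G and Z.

Choose coordinates J = (0, 0), Y = (1, 0), M = (0, 1).
1. B is the centroid of triangle MJY ⇒ B = (1/3, 1/3)
2. F lies on line JB with JF:FB = 4:3 ⇒ F = (4/21, 4/21)
3. G is the midpoint of FY ⇒ G = (25/42, 2/21)
line GB meets JY at Z = (7/10, 0)
B = G + t·(Z−G) with t = -5/2, so GB:BZ = -5/2:7/2

GB:BZ = -5/7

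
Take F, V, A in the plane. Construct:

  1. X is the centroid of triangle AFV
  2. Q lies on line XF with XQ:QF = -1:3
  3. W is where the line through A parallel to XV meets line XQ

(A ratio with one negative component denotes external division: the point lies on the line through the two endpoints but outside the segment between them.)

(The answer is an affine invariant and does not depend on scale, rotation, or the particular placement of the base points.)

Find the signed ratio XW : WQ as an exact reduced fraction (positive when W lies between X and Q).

XW:WQ = -2

Assign F = (0, 0), V = (1, 0), A = (0, 1) — the answer is frame-independent, so this choice is without loss of generality.
1. X is the centroid of triangle AFV ⇒ X = (1/3, 1/3)
2. Q lies on line XF with XQ:QF = -1:3 ⇒ Q = (1/2, 1/2)
3. W is where the line through A parallel to XV meets line XQ ⇒ W = (2/3, 2/3)
W = X + t·(Q−X) with t = 2, so XW:WQ = t:(1−t) = 2:-1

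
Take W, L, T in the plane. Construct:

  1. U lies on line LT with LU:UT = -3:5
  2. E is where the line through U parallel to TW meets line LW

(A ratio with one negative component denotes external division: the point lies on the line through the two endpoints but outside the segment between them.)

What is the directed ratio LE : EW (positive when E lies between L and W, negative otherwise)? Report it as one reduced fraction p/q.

Set W = (0, 0), L = (1, 0), T = (0, 1); any affine frame gives the same invariant.
1. U lies on line LT with LU:UT = -3:5 ⇒ U = (5/2, -3/2)
2. E is where the line through U parallel to TW meets line LW ⇒ E = (5/2, 0)
E = L + t·(W−L) with t = -3/2, so LE:EW = t:(1−t) = -3/2:5/2

LE:EW = -3/5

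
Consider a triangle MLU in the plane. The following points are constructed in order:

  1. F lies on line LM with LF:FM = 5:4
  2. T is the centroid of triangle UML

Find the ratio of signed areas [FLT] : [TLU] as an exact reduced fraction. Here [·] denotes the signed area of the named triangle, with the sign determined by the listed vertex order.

Choose coordinates M = (0, 0), L = (1, 0), U = (0, 1).
1. F lies on line LM with LF:FM = 5:4 ⇒ F = (4/9, 0)
2. T is the centroid of triangle UML ⇒ T = (1/3, 1/3)
2·[FLT] = 5/27, 2·[TLU] = 1/3
[FLT]:[TLU] = 5/27:1/3 = 5/9

[FLT]:[TLU] = 5/9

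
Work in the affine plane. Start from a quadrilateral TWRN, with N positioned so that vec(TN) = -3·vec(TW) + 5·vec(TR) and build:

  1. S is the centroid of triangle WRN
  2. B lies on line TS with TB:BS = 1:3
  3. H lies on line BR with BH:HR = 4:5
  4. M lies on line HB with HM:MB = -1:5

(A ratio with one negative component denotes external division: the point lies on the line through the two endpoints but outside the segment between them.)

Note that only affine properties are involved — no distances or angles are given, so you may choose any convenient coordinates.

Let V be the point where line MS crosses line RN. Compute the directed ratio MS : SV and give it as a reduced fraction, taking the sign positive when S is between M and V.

Choose coordinates T = (0, 0), W = (1, 0), R = (0, 1), N = (-3, 5).
1. S is the centroid of triangle WRN ⇒ S = (-2/3, 2)
2. B lies on line TS with TB:BS = 1:3 ⇒ B = (-1/6, 1/2)
3. H lies on line BR with BH:HR = 4:5 ⇒ H = (-5/54, 13/18)
4. M lies on line HB with HM:MB = -1:5 ⇒ M = (-2/27, 7/9)
line MS meets RN at V = (-18/35, 59/35)
S = M + t·(V−M) with t = 35/26, so MS:SV = 35/26:-9/26

MS:SV = -35/9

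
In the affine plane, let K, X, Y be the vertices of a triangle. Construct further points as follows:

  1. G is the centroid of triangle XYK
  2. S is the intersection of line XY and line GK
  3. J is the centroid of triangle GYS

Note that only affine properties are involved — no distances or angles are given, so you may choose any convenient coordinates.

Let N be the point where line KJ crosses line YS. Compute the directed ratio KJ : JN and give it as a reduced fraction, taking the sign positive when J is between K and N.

Work in coordinates with K = (0, 0), X = (1, 0), Y = (0, 1).
1. G is the centroid of triangle XYK ⇒ G = (1/3, 1/3)
2. S is the intersection of line XY and line GK ⇒ S = (1/2, 1/2)
3. J is the centroid of triangle GYS ⇒ J = (5/18, 11/18)
line KJ meets YS at N = (5/16, 11/16)
J = K + t·(N−K) with t = 8/9, so KJ:JN = 8/9:1/9

KJ:JN = 8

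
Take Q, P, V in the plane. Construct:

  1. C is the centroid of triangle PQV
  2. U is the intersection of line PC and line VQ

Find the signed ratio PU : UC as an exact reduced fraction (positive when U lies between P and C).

Set Q = (0, 0), P = (1, 0), V = (0, 1); any affine frame gives the same invariant.
1. C is the centroid of triangle PQV ⇒ C = (1/3, 1/3)
2. U is the intersection of line PC and line VQ ⇒ U = (0, 1/2)
U = P + t·(C−P) with t = 3/2, so PU:UC = t:(1−t) = 3/2:-1/2

PU:UC = -3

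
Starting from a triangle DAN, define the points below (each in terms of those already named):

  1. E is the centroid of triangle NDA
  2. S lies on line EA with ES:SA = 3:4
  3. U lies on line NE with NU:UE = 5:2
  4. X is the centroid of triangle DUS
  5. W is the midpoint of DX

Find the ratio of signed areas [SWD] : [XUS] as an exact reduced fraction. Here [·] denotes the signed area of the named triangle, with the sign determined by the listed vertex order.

Choose coordinates D = (0, 0), A = (1, 0), N = (0, 1).
1. E is the centroid of triangle NDA ⇒ E = (1/3, 1/3)
2. S lies on line EA with ES:SA = 3:4 ⇒ S = (13/21, 4/21)
3. U lies on line NE with NU:UE = 5:2 ⇒ U = (5/21, 11/21)
4. X is the centroid of triangle DUS ⇒ X = (2/7, 5/21)
5. W is the midpoint of DX ⇒ W = (1/7, 5/42)
2·[SWD] = 41/882, 2·[XUS] = -41/441
[SWD]:[XUS] = 41/882:-41/441 = -1/2

[SWD]:[XUS] = -1/2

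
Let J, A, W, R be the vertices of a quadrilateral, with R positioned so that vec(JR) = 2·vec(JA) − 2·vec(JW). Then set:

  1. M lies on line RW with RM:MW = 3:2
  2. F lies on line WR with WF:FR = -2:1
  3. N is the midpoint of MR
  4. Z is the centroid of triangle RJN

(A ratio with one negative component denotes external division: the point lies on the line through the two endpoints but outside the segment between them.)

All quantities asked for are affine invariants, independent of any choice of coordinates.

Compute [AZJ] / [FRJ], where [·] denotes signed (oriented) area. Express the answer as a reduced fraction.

[AZJ]:[FRJ] = -31/60

Work in coordinates with J = (0, 0), A = (1, 0), W = (0, 1), R = (2, -2).
1. M lies on line RW with RM:MW = 3:2 ⇒ M = (4/5, -1/5)
2. F lies on line WR with WF:FR = -2:1 ⇒ F = (4, -5)
3. N is the midpoint of MR ⇒ N = (7/5, -11/10)
4. Z is the centroid of triangle RJN ⇒ Z = (17/15, -31/30)
2·[AZJ] = -31/30, 2·[FRJ] = 2
[AZJ]:[FRJ] = -31/30:2 = -31/60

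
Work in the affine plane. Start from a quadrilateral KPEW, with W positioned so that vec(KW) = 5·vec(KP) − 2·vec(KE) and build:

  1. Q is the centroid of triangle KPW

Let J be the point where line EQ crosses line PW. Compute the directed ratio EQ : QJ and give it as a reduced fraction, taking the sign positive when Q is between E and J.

Choose coordinates K = (0, 0), P = (1, 0), E = (0, 1), W = (5, -2).
1. Q is the centroid of triangle KPW ⇒ Q = (2, -2/3)
line EQ meets PW at J = (3/2, -1/4)
Q = E + t·(J−E) with t = 4/3, so EQ:QJ = 4/3:-1/3

EQ:QJ = -4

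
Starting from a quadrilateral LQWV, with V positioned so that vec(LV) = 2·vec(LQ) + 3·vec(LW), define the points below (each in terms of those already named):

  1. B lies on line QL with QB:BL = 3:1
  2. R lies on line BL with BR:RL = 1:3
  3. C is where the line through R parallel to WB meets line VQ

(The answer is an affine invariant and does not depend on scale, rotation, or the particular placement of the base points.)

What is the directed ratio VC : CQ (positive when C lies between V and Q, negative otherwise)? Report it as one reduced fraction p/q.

Assign L = (0, 0), Q = (1, 0), W = (0, 1), V = (2, 3) — the answer is frame-independent, so this choice is without loss of generality.
1. B lies on line QL with QB:BL = 3:1 ⇒ B = (1/4, 0)
2. R lies on line BL with BR:RL = 1:3 ⇒ R = (3/16, 0)
3. C is where the line through R parallel to WB meets line VQ ⇒ C = (15/28, -39/28)
C = V + t·(Q−V) with t = 41/28, so VC:CQ = t:(1−t) = 41/28:-13/28

VC:CQ = -41/13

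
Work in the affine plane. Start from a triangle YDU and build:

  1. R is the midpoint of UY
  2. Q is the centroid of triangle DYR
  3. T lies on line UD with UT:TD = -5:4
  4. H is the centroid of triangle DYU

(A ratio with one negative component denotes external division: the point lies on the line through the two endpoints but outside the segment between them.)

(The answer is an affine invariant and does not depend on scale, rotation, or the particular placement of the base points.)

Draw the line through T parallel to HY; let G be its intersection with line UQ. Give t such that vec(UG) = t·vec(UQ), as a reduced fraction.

t = 60/7

Choose coordinates Y = (0, 0), D = (1, 0), U = (0, 1).
1. R is the midpoint of UY ⇒ R = (0, 1/2)
2. Q is the centroid of triangle DYR ⇒ Q = (1/3, 1/6)
3. T lies on line UD with UT:TD = -5:4 ⇒ T = (5, -4)
4. H is the centroid of triangle DYU ⇒ H = (1/3, 1/3)
through T parallel to HY: direction (-1/3, -1/3); meets UQ at G = (20/7, -43/7)
G = U + t·(Q−U) with t = 60/7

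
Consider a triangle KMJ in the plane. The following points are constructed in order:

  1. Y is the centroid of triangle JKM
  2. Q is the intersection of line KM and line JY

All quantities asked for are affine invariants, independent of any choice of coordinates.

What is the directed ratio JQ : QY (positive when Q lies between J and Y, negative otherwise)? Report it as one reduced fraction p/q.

Set K = (0, 0), M = (1, 0), J = (0, 1); any affine frame gives the same invariant.
1. Y is the centroid of triangle JKM ⇒ Y = (1/3, 1/3)
2. Q is the intersection of line KM and line JY ⇒ Q = (1/2, 0)
Q = J + t·(Y−J) with t = 3/2, so JQ:QY = t:(1−t) = 3/2:-1/2

JQ:QY = -3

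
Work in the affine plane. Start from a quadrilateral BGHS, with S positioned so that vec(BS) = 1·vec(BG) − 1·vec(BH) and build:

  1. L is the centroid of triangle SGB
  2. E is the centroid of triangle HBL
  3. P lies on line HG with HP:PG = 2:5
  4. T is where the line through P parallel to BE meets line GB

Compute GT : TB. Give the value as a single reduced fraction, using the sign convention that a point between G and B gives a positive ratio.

Set B = (0, 0), G = (1, 0), H = (0, 1), S = (1, -1); any affine frame gives the same invariant.
1. L is the centroid of triangle SGB ⇒ L = (2/3, -1/3)
2. E is the centroid of triangle HBL ⇒ E = (2/9, 2/9)
3. P lies on line HG with HP:PG = 2:5 ⇒ P = (2/7, 5/7)
4. T is where the line through P parallel to BE meets line GB ⇒ T = (-3/7, 0)
T = G + t·(B−G) with t = 10/7, so GT:TB = t:(1−t) = 10/7:-3/7

GT:TB = -10/3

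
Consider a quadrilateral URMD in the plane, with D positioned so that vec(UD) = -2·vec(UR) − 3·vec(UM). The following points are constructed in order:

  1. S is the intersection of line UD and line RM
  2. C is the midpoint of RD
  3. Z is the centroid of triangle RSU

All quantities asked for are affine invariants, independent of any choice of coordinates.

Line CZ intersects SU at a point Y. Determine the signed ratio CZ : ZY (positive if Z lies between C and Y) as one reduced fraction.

CZ:ZY = 1/2

Choose coordinates U = (0, 0), R = (1, 0), M = (0, 1), D = (-2, -3).
1. S is the intersection of line UD and line RM ⇒ S = (2/5, 3/5)
2. C is the midpoint of RD ⇒ C = (-1/2, -3/2)
3. Z is the centroid of triangle RSU ⇒ Z = (7/15, 1/5)
line CZ meets SU at Y = (12/5, 18/5)
Z = C + t·(Y−C) with t = 1/3, so CZ:ZY = 1/3:2/3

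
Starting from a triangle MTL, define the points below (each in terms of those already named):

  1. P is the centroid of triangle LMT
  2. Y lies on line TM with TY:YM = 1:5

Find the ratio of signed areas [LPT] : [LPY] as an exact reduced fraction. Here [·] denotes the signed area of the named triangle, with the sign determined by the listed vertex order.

[LPT]:[LPY] = 3/2

Work in coordinates with M = (0, 0), T = (1, 0), L = (0, 1).
1. P is the centroid of triangle LMT ⇒ P = (1/3, 1/3)
2. Y lies on line TM with TY:YM = 1:5 ⇒ Y = (5/6, 0)
2·[LPT] = 1/3, 2·[LPY] = 2/9
[LPT]:[LPY] = 1/3:2/9 = 3/2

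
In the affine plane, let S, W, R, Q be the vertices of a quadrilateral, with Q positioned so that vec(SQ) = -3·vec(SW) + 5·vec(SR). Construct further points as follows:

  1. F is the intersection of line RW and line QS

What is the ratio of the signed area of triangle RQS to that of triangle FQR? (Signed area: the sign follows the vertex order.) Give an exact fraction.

Work in coordinates with S = (0, 0), W = (1, 0), R = (0, 1), Q = (-3, 5).
1. F is the intersection of line RW and line QS ⇒ F = (-3/2, 5/2)
2·[RQS] = 3, 2·[FQR] = -3/2
[RQS]:[FQR] = 3:-3/2 = -2

[RQS]:[FQR] = -2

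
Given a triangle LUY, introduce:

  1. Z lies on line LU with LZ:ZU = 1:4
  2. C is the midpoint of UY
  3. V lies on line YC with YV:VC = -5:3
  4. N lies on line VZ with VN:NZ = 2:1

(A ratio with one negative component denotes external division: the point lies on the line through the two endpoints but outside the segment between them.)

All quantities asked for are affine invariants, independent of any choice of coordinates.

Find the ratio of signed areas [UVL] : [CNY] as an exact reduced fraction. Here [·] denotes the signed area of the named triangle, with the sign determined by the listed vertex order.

[UVL]:[CNY] = 15/16

Set L = (0, 0), U = (1, 0), Y = (0, 1); any affine frame gives the same invariant.
1. Z lies on line LU with LZ:ZU = 1:4 ⇒ Z = (1/5, 0)
2. C is the midpoint of UY ⇒ C = (1/2, 1/2)
3. V lies on line YC with YV:VC = -5:3 ⇒ V = (5/4, -1/4)
4. N lies on line VZ with VN:NZ = 2:1 ⇒ N = (11/20, -1/12)
2·[UVL] = -1/4, 2·[CNY] = -4/15
[UVL]:[CNY] = -1/4:-4/15 = 15/16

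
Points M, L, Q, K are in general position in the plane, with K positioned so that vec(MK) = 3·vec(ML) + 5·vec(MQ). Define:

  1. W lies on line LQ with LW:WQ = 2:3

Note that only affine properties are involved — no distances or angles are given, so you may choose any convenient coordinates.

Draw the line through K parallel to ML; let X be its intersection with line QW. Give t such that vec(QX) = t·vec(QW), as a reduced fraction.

t = -20/3

Assign M = (0, 0), L = (1, 0), Q = (0, 1), K = (3, 5) — the answer is frame-independent, so this choice is without loss of generality.
1. W lies on line LQ with LW:WQ = 2:3 ⇒ W = (3/5, 2/5)
through K parallel to ML: direction (1, 0); meets QW at X = (-4, 5)
X = Q + t·(W−Q) with t = -20/3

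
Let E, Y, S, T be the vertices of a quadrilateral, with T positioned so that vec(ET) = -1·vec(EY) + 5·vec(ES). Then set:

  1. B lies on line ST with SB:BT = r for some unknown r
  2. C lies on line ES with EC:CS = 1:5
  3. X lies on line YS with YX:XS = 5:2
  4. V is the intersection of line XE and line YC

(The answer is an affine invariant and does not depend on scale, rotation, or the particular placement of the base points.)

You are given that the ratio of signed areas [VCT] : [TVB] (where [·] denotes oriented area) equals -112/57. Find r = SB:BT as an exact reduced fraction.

r = 3

Set E = (0, 0), Y = (1, 0), S = (0, 1), T = (-1, 5); any affine frame gives the same invariant.
1. With SB:BT = r, write λ = r/(r+1) so B = S + λ·(T−S); B is affine-linear in λ
2. C lies on line ES with EC:CS = 1:5 ⇒ C = (0, 1/6)
3. X lies on line YS with YX:XS = 5:2 ⇒ X = (2/7, 5/7)
4. V is the intersection of line XE and line YC ⇒ V = (1/16, 5/32)
Every point depending on B is an affine combination of B and λ-independent points, so each such coordinate is linear in λ; the λ² term in each signed area is a multiple of (T−S)×(T−S) = 0, so 2·[VCT] and 2·[TVB] are each linear in λ. Evaluating at λ=0 and λ=1:
  2·[VCT] = -7/24,   2·[TVB] = -19/32·λ + 19/32
So [VCT]:[TVB] = (-7/24) / (-19/32·λ + 19/32). Setting this equal to -112/57:
  -7/24 = -112/57·(-19/32·λ + 19/32)  ⇒  λ = 3/4
Then r = λ/(1−λ) = (3/4)/(1/4) = 3. Check: with r = 3, B = (-3/4, 4) and [VCT]:[TVB] = -112/57 as required.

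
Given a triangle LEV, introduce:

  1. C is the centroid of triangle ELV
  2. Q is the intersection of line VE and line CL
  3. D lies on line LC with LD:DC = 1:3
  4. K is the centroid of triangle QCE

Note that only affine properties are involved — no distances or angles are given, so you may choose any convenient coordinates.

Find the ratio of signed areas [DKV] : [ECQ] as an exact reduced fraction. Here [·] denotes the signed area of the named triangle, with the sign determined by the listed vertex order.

Set L = (0, 0), E = (1, 0), V = (0, 1); any affine frame gives the same invariant.
1. C is the centroid of triangle ELV ⇒ C = (1/3, 1/3)
2. Q is the intersection of line VE and line CL ⇒ Q = (1/2, 1/2)
3. D lies on line LC with LD:DC = 1:3 ⇒ D = (1/12, 1/12)
4. K is the centroid of triangle QCE ⇒ K = (11/18, 5/18)
2·[DKV] = 1/2, 2·[ECQ] = -1/6
[DKV]:[ECQ] = 1/2:-1/6 = -3

[DKV]:[ECQ] = -3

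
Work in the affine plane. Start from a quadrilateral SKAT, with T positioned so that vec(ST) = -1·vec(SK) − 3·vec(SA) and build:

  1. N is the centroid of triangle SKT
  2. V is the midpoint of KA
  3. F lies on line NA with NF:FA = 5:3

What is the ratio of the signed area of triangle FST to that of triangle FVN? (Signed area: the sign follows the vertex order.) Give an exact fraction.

[FST]:[FVN] = 2/5

Assign S = (0, 0), K = (1, 0), A = (0, 1), T = (-1, -3) — the answer is frame-independent, so this choice is without loss of generality.
1. N is the centroid of triangle SKT ⇒ N = (0, -1)
2. V is the midpoint of KA ⇒ V = (1/2, 1/2)
3. F lies on line NA with NF:FA = 5:3 ⇒ F = (0, 1/4)
2·[FST] = -1/4, 2·[FVN] = -5/8
[FST]:[FVN] = -1/4:-5/8 = 2/5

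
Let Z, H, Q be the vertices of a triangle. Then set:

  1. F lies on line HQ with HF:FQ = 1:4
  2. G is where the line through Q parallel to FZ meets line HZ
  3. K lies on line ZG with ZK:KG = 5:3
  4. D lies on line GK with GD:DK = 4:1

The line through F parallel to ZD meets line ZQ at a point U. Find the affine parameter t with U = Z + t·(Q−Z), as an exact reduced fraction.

t = 1/5

Set Z = (0, 0), H = (1, 0), Q = (0, 1); any affine frame gives the same invariant.
1. F lies on line HQ with HF:FQ = 1:4 ⇒ F = (4/5, 1/5)
2. G is where the line through Q parallel to FZ meets line HZ ⇒ G = (-4, 0)
3. K lies on line ZG with ZK:KG = 5:3 ⇒ K = (-5/2, 0)
4. D lies on line GK with GD:DK = 4:1 ⇒ D = (-14/5, 0)
through F parallel to ZD: direction (-14/5, 0); meets ZQ at U = (0, 1/5)
U = Z + t·(Q−Z) with t = 1/5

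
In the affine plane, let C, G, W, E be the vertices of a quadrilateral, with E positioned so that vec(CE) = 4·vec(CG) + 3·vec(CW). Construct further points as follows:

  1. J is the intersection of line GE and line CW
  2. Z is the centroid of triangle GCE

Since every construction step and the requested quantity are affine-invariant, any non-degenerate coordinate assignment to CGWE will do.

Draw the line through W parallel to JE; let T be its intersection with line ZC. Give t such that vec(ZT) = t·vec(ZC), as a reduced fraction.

t = 5/2

Assign C = (0, 0), G = (1, 0), W = (0, 1), E = (4, 3) — the answer is frame-independent, so this choice is without loss of generality.
1. J is the intersection of line GE and line CW ⇒ J = (0, -1)
2. Z is the centroid of triangle GCE ⇒ Z = (5/3, 1)
through W parallel to JE: direction (4, 4); meets ZC at T = (-5/2, -3/2)
T = Z + t·(C−Z) with t = 5/2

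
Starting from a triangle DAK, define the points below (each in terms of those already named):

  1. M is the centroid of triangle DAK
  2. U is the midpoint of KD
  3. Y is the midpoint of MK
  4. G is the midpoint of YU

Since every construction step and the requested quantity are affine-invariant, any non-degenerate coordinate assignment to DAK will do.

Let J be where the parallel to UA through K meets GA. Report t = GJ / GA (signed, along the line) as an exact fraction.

t = -3

Assign D = (0, 0), A = (1, 0), K = (0, 1) — the answer is frame-independent, so this choice is without loss of generality.
1. M is the centroid of triangle DAK ⇒ M = (1/3, 1/3)
2. U is the midpoint of KD ⇒ U = (0, 1/2)
3. Y is the midpoint of MK ⇒ Y = (1/6, 2/3)
4. G is the midpoint of YU ⇒ G = (1/12, 7/12)
through K parallel to UA: direction (1, -1/2); meets GA at J = (-8/3, 7/3)
J = G + t·(A−G) with t = -3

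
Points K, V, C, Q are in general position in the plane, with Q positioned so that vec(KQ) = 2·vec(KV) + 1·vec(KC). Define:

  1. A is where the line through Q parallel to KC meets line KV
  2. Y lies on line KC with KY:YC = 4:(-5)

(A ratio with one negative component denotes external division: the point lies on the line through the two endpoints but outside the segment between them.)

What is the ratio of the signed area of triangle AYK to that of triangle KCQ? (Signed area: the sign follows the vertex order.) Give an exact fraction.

Set K = (0, 0), V = (1, 0), C = (0, 1), Q = (2, 1); any affine frame gives the same invariant.
1. A is where the line through Q parallel to KC meets line KV ⇒ A = (2, 0)
2. Y lies on line KC with KY:YC = 4:(-5) ⇒ Y = (0, -4)
2·[AYK] = -8, 2·[KCQ] = -2
[AYK]:[KCQ] = -8:-2 = 4

[AYK]:[KCQ] = 4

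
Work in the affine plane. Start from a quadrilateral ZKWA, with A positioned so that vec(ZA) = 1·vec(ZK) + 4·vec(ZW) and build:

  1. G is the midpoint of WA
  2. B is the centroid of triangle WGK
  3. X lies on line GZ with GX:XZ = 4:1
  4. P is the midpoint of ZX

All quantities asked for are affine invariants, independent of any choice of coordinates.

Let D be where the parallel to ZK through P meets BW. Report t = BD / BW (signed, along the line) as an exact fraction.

t = 11/2

Assign Z = (0, 0), K = (1, 0), W = (0, 1), A = (1, 4) — the answer is frame-independent, so this choice is without loss of generality.
1. G is the midpoint of WA ⇒ G = (1/2, 5/2)
2. B is the centroid of triangle WGK ⇒ B = (1/2, 7/6)
3. X lies on line GZ with GX:XZ = 4:1 ⇒ X = (1/10, 1/2)
4. P is the midpoint of ZX ⇒ P = (1/20, 1/4)
through P parallel to ZK: direction (1, 0); meets BW at D = (-9/4, 1/4)
D = B + t·(W−B) with t = 11/2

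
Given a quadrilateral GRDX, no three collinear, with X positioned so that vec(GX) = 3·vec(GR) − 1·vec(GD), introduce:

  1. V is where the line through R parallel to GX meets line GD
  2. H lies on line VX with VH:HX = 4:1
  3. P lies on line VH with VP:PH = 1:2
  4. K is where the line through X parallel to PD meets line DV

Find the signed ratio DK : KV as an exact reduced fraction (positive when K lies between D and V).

Set G = (0, 0), R = (1, 0), D = (0, 1), X = (3, -1); any affine frame gives the same invariant.
1. V is where the line through R parallel to GX meets line GD ⇒ V = (0, 1/3)
2. H lies on line VX with VH:HX = 4:1 ⇒ H = (12/5, -11/15)
3. P lies on line VH with VP:PH = 1:2 ⇒ P = (4/5, -1/45)
4. K is where the line through X parallel to PD meets line DV ⇒ K = (0, 17/6)
K = D + t·(V−D) with t = -11/4, so DK:KV = t:(1−t) = -11/4:15/4

DK:KV = -11/15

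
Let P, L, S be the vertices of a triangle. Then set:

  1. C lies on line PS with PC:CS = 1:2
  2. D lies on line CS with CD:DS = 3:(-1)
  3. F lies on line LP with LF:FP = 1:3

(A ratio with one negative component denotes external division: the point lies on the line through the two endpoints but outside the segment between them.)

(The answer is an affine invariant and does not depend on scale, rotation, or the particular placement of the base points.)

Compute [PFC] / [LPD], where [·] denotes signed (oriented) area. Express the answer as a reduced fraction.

Assign P = (0, 0), L = (1, 0), S = (0, 1) — the answer is frame-independent, so this choice is without loss of generality.
1. C lies on line PS with PC:CS = 1:2 ⇒ C = (0, 1/3)
2. D lies on line CS with CD:DS = 3:(-1) ⇒ D = (0, 4/3)
3. F lies on line LP with LF:FP = 1:3 ⇒ F = (3/4, 0)
2·[PFC] = 1/4, 2·[LPD] = -4/3
[PFC]:[LPD] = 1/4:-4/3 = -3/16

[PFC]:[LPD] = -3/16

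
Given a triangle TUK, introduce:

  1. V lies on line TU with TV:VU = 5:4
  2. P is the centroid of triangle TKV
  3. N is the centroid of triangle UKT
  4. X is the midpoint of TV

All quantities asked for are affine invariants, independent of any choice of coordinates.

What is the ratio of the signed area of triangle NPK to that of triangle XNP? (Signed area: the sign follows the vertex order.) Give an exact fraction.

[NPK]:[XNP] = -2

Set T = (0, 0), U = (1, 0), K = (0, 1); any affine frame gives the same invariant.
1. V lies on line TU with TV:VU = 5:4 ⇒ V = (5/9, 0)
2. P is the centroid of triangle TKV ⇒ P = (5/27, 1/3)
3. N is the centroid of triangle UKT ⇒ N = (1/3, 1/3)
4. X is the midpoint of TV ⇒ X = (5/18, 0)
2·[NPK] = -8/81, 2·[XNP] = 4/81
[NPK]:[XNP] = -8/81:4/81 = -2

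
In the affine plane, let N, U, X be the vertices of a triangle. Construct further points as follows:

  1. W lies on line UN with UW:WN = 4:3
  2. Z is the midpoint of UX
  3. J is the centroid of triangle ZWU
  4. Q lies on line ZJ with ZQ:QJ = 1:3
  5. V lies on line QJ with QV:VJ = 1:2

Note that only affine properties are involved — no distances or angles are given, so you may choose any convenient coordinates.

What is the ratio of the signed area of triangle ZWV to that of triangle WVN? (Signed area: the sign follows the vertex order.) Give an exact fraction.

Choose coordinates N = (0, 0), U = (1, 0), X = (0, 1).
1. W lies on line UN with UW:WN = 4:3 ⇒ W = (3/7, 0)
2. Z is the midpoint of UX ⇒ Z = (1/2, 1/2)
3. J is the centroid of triangle ZWU ⇒ J = (9/14, 1/6)
4. Q lies on line ZJ with ZQ:QJ = 1:3 ⇒ Q = (15/28, 5/12)
5. V lies on line QJ with QV:VJ = 1:2 ⇒ V = (4/7, 1/3)
2·[ZWV] = 1/21, 2·[WVN] = 1/7
[ZWV]:[WVN] = 1/21:1/7 = 1/3

[ZWV]:[WVN] = 1/3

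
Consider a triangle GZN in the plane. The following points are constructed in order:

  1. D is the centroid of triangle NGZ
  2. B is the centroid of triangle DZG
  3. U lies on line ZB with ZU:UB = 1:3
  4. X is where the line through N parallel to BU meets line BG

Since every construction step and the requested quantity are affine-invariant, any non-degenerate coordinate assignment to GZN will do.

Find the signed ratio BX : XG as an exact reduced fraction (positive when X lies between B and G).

Assign G = (0, 0), Z = (1, 0), N = (0, 1) — the answer is frame-independent, so this choice is without loss of generality.
1. D is the centroid of triangle NGZ ⇒ D = (1/3, 1/3)
2. B is the centroid of triangle DZG ⇒ B = (4/9, 1/9)
3. U lies on line ZB with ZU:UB = 1:3 ⇒ U = (31/36, 1/36)
4. X is where the line through N parallel to BU meets line BG ⇒ X = (20/9, 5/9)
X = B + t·(G−B) with t = -4, so BX:XG = t:(1−t) = -4:5

BX:XG = -4/5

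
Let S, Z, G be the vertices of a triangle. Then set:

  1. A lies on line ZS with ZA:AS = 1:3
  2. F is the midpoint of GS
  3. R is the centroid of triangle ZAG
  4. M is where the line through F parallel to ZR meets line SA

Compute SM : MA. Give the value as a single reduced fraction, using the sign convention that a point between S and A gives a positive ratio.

Choose coordinates S = (0, 0), Z = (1, 0), G = (0, 1).
1. A lies on line ZS with ZA:AS = 1:3 ⇒ A = (3/4, 0)
2. F is the midpoint of GS ⇒ F = (0, 1/2)
3. R is the centroid of triangle ZAG ⇒ R = (7/12, 1/3)
4. M is where the line through F parallel to ZR meets line SA ⇒ M = (5/8, 0)
M = S + t·(A−S) with t = 5/6, so SM:MA = t:(1−t) = 5/6:1/6

SM:MA = 5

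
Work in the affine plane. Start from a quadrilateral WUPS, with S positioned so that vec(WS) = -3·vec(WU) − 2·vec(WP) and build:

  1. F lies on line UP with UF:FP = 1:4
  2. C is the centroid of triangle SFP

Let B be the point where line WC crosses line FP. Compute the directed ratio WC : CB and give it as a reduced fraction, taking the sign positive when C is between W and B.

WC:CB = -1/2

Choose coordinates W = (0, 0), U = (1, 0), P = (0, 1), S = (-3, -2).
1. F lies on line UP with UF:FP = 1:4 ⇒ F = (4/5, 1/5)
2. C is the centroid of triangle SFP ⇒ C = (-11/15, -4/15)
line WC meets FP at B = (11/15, 4/15)
C = W + t·(B−W) with t = -1, so WC:CB = -1:2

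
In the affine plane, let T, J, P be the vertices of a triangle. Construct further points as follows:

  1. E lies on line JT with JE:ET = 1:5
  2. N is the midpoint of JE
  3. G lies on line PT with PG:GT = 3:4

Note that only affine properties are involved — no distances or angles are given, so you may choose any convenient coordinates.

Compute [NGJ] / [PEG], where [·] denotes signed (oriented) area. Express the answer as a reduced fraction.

Choose coordinates T = (0, 0), J = (1, 0), P = (0, 1).
1. E lies on line JT with JE:ET = 1:5 ⇒ E = (5/6, 0)
2. N is the midpoint of JE ⇒ N = (11/12, 0)
3. G lies on line PT with PG:GT = 3:4 ⇒ G = (0, 4/7)
2·[NGJ] = -1/21, 2·[PEG] = -5/14
[NGJ]:[PEG] = -1/21:-5/14 = 2/15

[NGJ]:[PEG] = 2/15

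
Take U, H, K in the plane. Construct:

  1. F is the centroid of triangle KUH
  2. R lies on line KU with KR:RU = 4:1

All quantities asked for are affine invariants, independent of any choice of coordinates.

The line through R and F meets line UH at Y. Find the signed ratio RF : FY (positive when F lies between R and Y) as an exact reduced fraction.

Choose coordinates U = (0, 0), H = (1, 0), K = (0, 1).
1. F is the centroid of triangle KUH ⇒ F = (1/3, 1/3)
2. R lies on line KU with KR:RU = 4:1 ⇒ R = (0, 1/5)
line RF meets UH at Y = (-1/2, 0)
F = R + t·(Y−R) with t = -2/3, so RF:FY = -2/3:5/3

RF:FY = -2/5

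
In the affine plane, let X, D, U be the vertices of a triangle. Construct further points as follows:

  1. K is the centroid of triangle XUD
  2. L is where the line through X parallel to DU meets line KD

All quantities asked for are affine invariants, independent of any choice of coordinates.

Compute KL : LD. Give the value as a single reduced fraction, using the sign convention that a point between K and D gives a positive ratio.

Assign X = (0, 0), D = (1, 0), U = (0, 1) — the answer is frame-independent, so this choice is without loss of generality.
1. K is the centroid of triangle XUD ⇒ K = (1/3, 1/3)
2. L is where the line through X parallel to DU meets line KD ⇒ L = (-1, 1)
L = K + t·(D−K) with t = -2, so KL:LD = t:(1−t) = -2:3

KL:LD = -2/3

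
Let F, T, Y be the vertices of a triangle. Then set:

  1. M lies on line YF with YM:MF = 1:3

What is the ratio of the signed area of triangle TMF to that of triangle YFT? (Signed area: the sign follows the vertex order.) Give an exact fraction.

Assign F = (0, 0), T = (1, 0), Y = (0, 1) — the answer is frame-independent, so this choice is without loss of generality.
1. M lies on line YF with YM:MF = 1:3 ⇒ M = (0, 3/4)
2·[TMF] = 3/4, 2·[YFT] = 1
[TMF]:[YFT] = 3/4:1 = 3/4

[TMF]:[YFT] = 3/4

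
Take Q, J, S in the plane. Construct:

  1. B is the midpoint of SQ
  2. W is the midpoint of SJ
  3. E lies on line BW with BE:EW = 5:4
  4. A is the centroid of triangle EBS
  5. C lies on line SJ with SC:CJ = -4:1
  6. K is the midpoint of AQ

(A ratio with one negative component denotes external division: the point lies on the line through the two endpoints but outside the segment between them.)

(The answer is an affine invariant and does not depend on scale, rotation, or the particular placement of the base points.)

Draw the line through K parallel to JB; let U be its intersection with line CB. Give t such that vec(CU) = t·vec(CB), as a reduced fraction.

Set Q = (0, 0), J = (1, 0), S = (0, 1); any affine frame gives the same invariant.
1. B is the midpoint of SQ ⇒ B = (0, 1/2)
2. W is the midpoint of SJ ⇒ W = (1/2, 1/2)
3. E lies on line BW with BE:EW = 5:4 ⇒ E = (5/18, 1/2)
4. A is the centroid of triangle EBS ⇒ A = (5/54, 2/3)
5. C lies on line SJ with SC:CJ = -4:1 ⇒ C = (4/3, -1/3)
6. K is the midpoint of AQ ⇒ K = (5/108, 1/3)
through K parallel to JB: direction (-1, 1/2); meets CB at U = (31/27, -47/216)
U = C + t·(B−C) with t = 5/36

t = 5/36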